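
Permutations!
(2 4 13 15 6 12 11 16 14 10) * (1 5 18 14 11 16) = (1 5 18 14 10 2 4 13 15 6 12 16 11) = [0, 5, 4, 3, 13, 18, 12, 7, 8, 9, 2, 1, 16, 15, 10, 6, 11, 17, 14]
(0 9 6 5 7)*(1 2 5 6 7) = (0 9 7)(1 2 5) = [9, 2, 5, 3, 4, 1, 6, 0, 8, 7]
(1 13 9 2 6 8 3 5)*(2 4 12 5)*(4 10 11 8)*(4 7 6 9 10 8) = (1 13 10 11 4 12 5)(2 9 8 3)(6 7) = [0, 13, 9, 2, 12, 1, 7, 6, 3, 8, 11, 4, 5, 10]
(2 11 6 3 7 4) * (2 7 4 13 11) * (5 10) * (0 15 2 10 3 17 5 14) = (0 15 2 10 14)(3 4 7 13 11 6 17 5) = [15, 1, 10, 4, 7, 3, 17, 13, 8, 9, 14, 6, 12, 11, 0, 2, 16, 5]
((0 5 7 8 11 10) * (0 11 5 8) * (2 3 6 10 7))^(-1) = (0 7 11 10 6 3 2 5 8) = [7, 1, 5, 2, 4, 8, 3, 11, 0, 9, 6, 10]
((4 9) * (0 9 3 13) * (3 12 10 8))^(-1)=(0 13 3 8 10 12 4 9)=[13, 1, 2, 8, 9, 5, 6, 7, 10, 0, 12, 11, 4, 3]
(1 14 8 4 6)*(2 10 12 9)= (1 14 8 4 6)(2 10 12 9)= [0, 14, 10, 3, 6, 5, 1, 7, 4, 2, 12, 11, 9, 13, 8]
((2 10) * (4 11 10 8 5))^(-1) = (2 10 11 4 5 8) = [0, 1, 10, 3, 5, 8, 6, 7, 2, 9, 11, 4]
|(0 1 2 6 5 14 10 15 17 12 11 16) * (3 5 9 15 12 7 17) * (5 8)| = |(0 1 2 6 9 15 3 8 5 14 10 12 11 16)(7 17)| = 14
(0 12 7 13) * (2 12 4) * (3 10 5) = (0 4 2 12 7 13)(3 10 5) = [4, 1, 12, 10, 2, 3, 6, 13, 8, 9, 5, 11, 7, 0]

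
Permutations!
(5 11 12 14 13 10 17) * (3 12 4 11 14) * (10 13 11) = (3 12)(4 10 17 5 14 11) = [0, 1, 2, 12, 10, 14, 6, 7, 8, 9, 17, 4, 3, 13, 11, 15, 16, 5]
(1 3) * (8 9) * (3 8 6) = (1 8 9 6 3) = [0, 8, 2, 1, 4, 5, 3, 7, 9, 6]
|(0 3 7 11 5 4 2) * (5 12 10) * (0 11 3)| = |(2 11 12 10 5 4)(3 7)| = 6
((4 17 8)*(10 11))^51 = (17)(10 11) = [0, 1, 2, 3, 4, 5, 6, 7, 8, 9, 11, 10, 12, 13, 14, 15, 16, 17]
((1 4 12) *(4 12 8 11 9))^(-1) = (1 12)(4 9 11 8) = [0, 12, 2, 3, 9, 5, 6, 7, 4, 11, 10, 8, 1]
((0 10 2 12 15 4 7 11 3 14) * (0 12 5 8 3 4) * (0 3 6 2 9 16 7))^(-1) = (0 4 11 7 16 9 10)(2 6 8 5)(3 15 12 14) = [4, 1, 6, 15, 11, 2, 8, 16, 5, 10, 0, 7, 14, 13, 3, 12, 9]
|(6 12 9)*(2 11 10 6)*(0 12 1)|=|(0 12 9 2 11 10 6 1)|=8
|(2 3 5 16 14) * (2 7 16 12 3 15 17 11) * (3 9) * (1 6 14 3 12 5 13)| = |(1 6 14 7 16 3 13)(2 15 17 11)(9 12)| = 28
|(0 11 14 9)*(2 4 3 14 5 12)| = |(0 11 5 12 2 4 3 14 9)| = 9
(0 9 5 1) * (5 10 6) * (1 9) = (0 1)(5 9 10 6) = [1, 0, 2, 3, 4, 9, 5, 7, 8, 10, 6]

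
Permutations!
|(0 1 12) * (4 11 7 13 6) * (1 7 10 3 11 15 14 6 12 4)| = |(0 7 13 12)(1 4 15 14 6)(3 11 10)| = 60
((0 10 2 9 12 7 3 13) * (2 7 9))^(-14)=(0 10 7 3 13)=[10, 1, 2, 13, 4, 5, 6, 3, 8, 9, 7, 11, 12, 0]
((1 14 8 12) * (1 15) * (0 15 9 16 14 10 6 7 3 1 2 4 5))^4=(0 5 4 2 15)(1 3 7 6 10)(8 14 16 9 12)=[5, 3, 15, 7, 2, 4, 10, 6, 14, 12, 1, 11, 8, 13, 16, 0, 9]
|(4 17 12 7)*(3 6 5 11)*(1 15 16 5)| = 28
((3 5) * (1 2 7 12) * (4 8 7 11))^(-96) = (1 11 8 12 2 4 7) = [0, 11, 4, 3, 7, 5, 6, 1, 12, 9, 10, 8, 2]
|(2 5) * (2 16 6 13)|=5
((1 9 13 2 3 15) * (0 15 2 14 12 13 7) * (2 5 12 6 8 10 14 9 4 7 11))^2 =(0 1 7 15 4)(2 5 13 11 3 12 9)(6 10)(8 14) =[1, 7, 5, 12, 0, 13, 10, 15, 14, 2, 6, 3, 9, 11, 8, 4]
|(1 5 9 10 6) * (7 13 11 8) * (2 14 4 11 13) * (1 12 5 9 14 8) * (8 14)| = 12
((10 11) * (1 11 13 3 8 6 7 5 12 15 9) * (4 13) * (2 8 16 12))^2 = (1 10 13 16 15)(2 6 5 8 7)(3 12 9 11 4) = [0, 10, 6, 12, 3, 8, 5, 2, 7, 11, 13, 4, 9, 16, 14, 1, 15]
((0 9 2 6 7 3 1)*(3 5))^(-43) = [5, 7, 1, 6, 4, 2, 0, 9, 8, 3] = (0 5 2 1 7 9 3 6)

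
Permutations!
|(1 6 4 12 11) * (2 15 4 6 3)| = |(1 3 2 15 4 12 11)| = 7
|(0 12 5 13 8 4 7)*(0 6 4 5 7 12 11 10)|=|(0 11 10)(4 12 7 6)(5 13 8)|=12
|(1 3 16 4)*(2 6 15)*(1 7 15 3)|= 7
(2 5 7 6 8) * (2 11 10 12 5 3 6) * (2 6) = [0, 1, 3, 2, 4, 7, 8, 6, 11, 9, 12, 10, 5] = (2 3)(5 7 6 8 11 10 12)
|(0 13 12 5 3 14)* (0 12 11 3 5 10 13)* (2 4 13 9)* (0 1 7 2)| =12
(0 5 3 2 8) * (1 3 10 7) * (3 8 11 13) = (0 5 10 7 1 8)(2 11 13 3) = [5, 8, 11, 2, 4, 10, 6, 1, 0, 9, 7, 13, 12, 3]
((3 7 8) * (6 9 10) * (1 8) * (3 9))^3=(1 10 7 9 3 8 6)=[0, 10, 2, 8, 4, 5, 1, 9, 6, 3, 7]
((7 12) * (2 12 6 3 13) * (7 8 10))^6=(2 3 7 8)(6 10 12 13)=[0, 1, 3, 7, 4, 5, 10, 8, 2, 9, 12, 11, 13, 6]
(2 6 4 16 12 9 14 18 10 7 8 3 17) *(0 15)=(0 15)(2 6 4 16 12 9 14 18 10 7 8 3 17)=[15, 1, 6, 17, 16, 5, 4, 8, 3, 14, 7, 11, 9, 13, 18, 0, 12, 2, 10]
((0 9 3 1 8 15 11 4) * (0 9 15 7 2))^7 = (0 8 9 15 7 3 11 2 1 4) = [8, 4, 1, 11, 0, 5, 6, 3, 9, 15, 10, 2, 12, 13, 14, 7]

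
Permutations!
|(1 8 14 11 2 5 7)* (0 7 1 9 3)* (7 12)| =|(0 12 7 9 3)(1 8 14 11 2 5)| =30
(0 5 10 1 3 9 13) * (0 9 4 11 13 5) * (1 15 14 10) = [0, 3, 2, 4, 11, 1, 6, 7, 8, 5, 15, 13, 12, 9, 10, 14] = (1 3 4 11 13 9 5)(10 15 14)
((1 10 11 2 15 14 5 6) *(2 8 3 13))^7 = (1 15 8 6 2 11 5 13 10 14 3) = [0, 15, 11, 1, 4, 13, 2, 7, 6, 9, 14, 5, 12, 10, 3, 8]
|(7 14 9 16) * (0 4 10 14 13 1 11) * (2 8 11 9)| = 35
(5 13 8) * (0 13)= (0 13 8 5)= [13, 1, 2, 3, 4, 0, 6, 7, 5, 9, 10, 11, 12, 8]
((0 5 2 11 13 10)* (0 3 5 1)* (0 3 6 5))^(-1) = (0 3 1)(2 5 6 10 13 11) = [3, 0, 5, 1, 4, 6, 10, 7, 8, 9, 13, 2, 12, 11]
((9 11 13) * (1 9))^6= (1 11)(9 13)= [0, 11, 2, 3, 4, 5, 6, 7, 8, 13, 10, 1, 12, 9]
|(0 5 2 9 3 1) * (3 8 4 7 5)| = 6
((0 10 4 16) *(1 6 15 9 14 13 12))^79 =(0 16 4 10)(1 15 14 12 6 9 13) =[16, 15, 2, 3, 10, 5, 9, 7, 8, 13, 0, 11, 6, 1, 12, 14, 4]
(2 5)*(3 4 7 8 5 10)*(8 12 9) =(2 10 3 4 7 12 9 8 5) =[0, 1, 10, 4, 7, 2, 6, 12, 5, 8, 3, 11, 9]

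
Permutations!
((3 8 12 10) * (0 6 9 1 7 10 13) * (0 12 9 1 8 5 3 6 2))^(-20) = (13) = [0, 1, 2, 3, 4, 5, 6, 7, 8, 9, 10, 11, 12, 13]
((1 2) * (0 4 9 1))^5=(9)=[0, 1, 2, 3, 4, 5, 6, 7, 8, 9]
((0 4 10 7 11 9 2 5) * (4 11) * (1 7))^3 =(0 2 11 5 9)(1 10 4 7) =[2, 10, 11, 3, 7, 9, 6, 1, 8, 0, 4, 5]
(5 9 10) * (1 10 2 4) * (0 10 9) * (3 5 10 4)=(10)(0 4 1 9 2 3 5)=[4, 9, 3, 5, 1, 0, 6, 7, 8, 2, 10]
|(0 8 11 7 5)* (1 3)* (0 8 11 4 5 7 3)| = |(0 11 3 1)(4 5 8)| = 12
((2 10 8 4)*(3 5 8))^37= [0, 1, 10, 5, 2, 8, 6, 7, 4, 9, 3]= (2 10 3 5 8 4)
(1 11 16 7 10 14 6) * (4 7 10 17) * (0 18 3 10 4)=(0 18 3 10 14 6 1 11 16 4 7 17)=[18, 11, 2, 10, 7, 5, 1, 17, 8, 9, 14, 16, 12, 13, 6, 15, 4, 0, 3]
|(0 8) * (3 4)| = |(0 8)(3 4)| = 2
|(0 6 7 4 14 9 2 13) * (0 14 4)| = 12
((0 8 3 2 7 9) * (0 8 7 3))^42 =(0 9)(7 8) =[9, 1, 2, 3, 4, 5, 6, 8, 7, 0]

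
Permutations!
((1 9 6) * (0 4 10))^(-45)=[0, 1, 2, 3, 4, 5, 6, 7, 8, 9, 10]=(10)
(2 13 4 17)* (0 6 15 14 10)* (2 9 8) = (0 6 15 14 10)(2 13 4 17 9 8) = [6, 1, 13, 3, 17, 5, 15, 7, 2, 8, 0, 11, 12, 4, 10, 14, 16, 9]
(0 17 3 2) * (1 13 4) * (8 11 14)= [17, 13, 0, 2, 1, 5, 6, 7, 11, 9, 10, 14, 12, 4, 8, 15, 16, 3]= (0 17 3 2)(1 13 4)(8 11 14)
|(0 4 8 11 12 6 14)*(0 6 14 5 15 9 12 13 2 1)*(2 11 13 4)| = 12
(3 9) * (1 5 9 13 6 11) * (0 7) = [7, 5, 2, 13, 4, 9, 11, 0, 8, 3, 10, 1, 12, 6] = (0 7)(1 5 9 3 13 6 11)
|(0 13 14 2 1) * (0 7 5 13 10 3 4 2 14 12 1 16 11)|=|(0 10 3 4 2 16 11)(1 7 5 13 12)|=35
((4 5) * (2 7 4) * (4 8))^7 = (2 8 5 7 4) = [0, 1, 8, 3, 2, 7, 6, 4, 5]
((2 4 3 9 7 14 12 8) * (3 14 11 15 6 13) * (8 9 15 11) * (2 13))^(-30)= (2 12 8 15 4 9 13 6 14 7 3)= [0, 1, 12, 2, 9, 5, 14, 3, 15, 13, 10, 11, 8, 6, 7, 4]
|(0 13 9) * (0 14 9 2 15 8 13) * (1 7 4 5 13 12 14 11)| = 12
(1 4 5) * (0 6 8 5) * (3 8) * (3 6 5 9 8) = [5, 4, 2, 3, 0, 1, 6, 7, 9, 8] = (0 5 1 4)(8 9)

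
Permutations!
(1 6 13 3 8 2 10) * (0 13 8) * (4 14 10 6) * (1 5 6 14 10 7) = (0 13 3)(1 4 10 5 6 8 2 14 7) = [13, 4, 14, 0, 10, 6, 8, 1, 2, 9, 5, 11, 12, 3, 7]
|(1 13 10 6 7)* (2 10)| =6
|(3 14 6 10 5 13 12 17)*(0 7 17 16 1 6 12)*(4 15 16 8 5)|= 18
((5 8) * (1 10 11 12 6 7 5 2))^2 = (1 11 6 5 2 10 12 7 8) = [0, 11, 10, 3, 4, 2, 5, 8, 1, 9, 12, 6, 7]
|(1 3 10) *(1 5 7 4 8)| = |(1 3 10 5 7 4 8)| = 7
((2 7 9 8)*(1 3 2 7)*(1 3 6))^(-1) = (1 6)(2 3)(7 8 9) = [0, 6, 3, 2, 4, 5, 1, 8, 9, 7]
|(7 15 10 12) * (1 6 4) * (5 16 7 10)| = |(1 6 4)(5 16 7 15)(10 12)| = 12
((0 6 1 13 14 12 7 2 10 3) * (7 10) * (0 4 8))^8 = (0 4 10 14 1)(3 12 13 6 8) = [4, 0, 2, 12, 10, 5, 8, 7, 3, 9, 14, 11, 13, 6, 1]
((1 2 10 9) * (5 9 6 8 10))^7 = [0, 9, 1, 3, 4, 2, 8, 7, 10, 5, 6] = (1 9 5 2)(6 8 10)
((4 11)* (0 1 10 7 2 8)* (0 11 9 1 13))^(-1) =[13, 9, 7, 3, 11, 5, 6, 10, 2, 4, 1, 8, 12, 0] =(0 13)(1 9 4 11 8 2 7 10)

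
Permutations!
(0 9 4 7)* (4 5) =(0 9 5 4 7) =[9, 1, 2, 3, 7, 4, 6, 0, 8, 5]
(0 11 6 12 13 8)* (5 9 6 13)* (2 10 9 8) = (0 11 13 2 10 9 6 12 5 8) = [11, 1, 10, 3, 4, 8, 12, 7, 0, 6, 9, 13, 5, 2]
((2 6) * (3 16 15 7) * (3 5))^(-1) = [0, 1, 6, 5, 4, 7, 2, 15, 8, 9, 10, 11, 12, 13, 14, 16, 3] = (2 6)(3 5 7 15 16)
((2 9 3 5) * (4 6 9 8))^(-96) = (2 4 9 5 8 6 3) = [0, 1, 4, 2, 9, 8, 3, 7, 6, 5]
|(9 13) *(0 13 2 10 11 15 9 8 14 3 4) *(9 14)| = |(0 13 8 9 2 10 11 15 14 3 4)| = 11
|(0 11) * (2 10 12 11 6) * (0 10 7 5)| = 15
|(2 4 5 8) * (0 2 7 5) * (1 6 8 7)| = 6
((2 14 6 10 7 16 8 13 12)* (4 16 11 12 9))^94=(2 10 12 6 11 14 7)(4 9 13 8 16)=[0, 1, 10, 3, 9, 5, 11, 2, 16, 13, 12, 14, 6, 8, 7, 15, 4]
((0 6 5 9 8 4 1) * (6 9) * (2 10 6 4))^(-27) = (10) = [0, 1, 2, 3, 4, 5, 6, 7, 8, 9, 10]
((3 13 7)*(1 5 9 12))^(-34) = (1 9)(3 7 13)(5 12) = [0, 9, 2, 7, 4, 12, 6, 13, 8, 1, 10, 11, 5, 3]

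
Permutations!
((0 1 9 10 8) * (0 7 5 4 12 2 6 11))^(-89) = [4, 12, 8, 3, 9, 1, 7, 0, 11, 2, 6, 5, 10] = (0 4 9 2 8 11 5 1 12 10 6 7)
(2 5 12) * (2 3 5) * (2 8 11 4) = [0, 1, 8, 5, 2, 12, 6, 7, 11, 9, 10, 4, 3] = (2 8 11 4)(3 5 12)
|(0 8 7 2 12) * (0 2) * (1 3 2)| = 12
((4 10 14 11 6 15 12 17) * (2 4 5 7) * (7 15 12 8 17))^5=(2 6 10 7 11 4 12 14)(5 15 8 17)=[0, 1, 6, 3, 12, 15, 10, 11, 17, 9, 7, 4, 14, 13, 2, 8, 16, 5]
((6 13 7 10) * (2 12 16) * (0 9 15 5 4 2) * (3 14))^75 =(0 5 12 9 4 16 15 2)(3 14)(6 10 7 13) =[5, 1, 0, 14, 16, 12, 10, 13, 8, 4, 7, 11, 9, 6, 3, 2, 15]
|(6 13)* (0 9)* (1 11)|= |(0 9)(1 11)(6 13)|= 2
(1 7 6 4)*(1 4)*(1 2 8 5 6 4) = (1 7 4)(2 8 5 6) = [0, 7, 8, 3, 1, 6, 2, 4, 5]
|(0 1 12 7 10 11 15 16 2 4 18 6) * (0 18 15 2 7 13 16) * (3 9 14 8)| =|(0 1 12 13 16 7 10 11 2 4 15)(3 9 14 8)(6 18)| =44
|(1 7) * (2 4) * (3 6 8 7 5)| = |(1 5 3 6 8 7)(2 4)| = 6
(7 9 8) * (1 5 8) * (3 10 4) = (1 5 8 7 9)(3 10 4) = [0, 5, 2, 10, 3, 8, 6, 9, 7, 1, 4]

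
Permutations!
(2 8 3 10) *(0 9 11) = (0 9 11)(2 8 3 10) = [9, 1, 8, 10, 4, 5, 6, 7, 3, 11, 2, 0]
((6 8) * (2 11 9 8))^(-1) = (2 6 8 9 11) = [0, 1, 6, 3, 4, 5, 8, 7, 9, 11, 10, 2]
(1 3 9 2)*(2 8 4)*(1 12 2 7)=[0, 3, 12, 9, 7, 5, 6, 1, 4, 8, 10, 11, 2]=(1 3 9 8 4 7)(2 12)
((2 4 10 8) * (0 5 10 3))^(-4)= (0 8 3 10 4 5 2)= [8, 1, 0, 10, 5, 2, 6, 7, 3, 9, 4]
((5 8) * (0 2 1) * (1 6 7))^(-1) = (0 1 7 6 2)(5 8) = [1, 7, 0, 3, 4, 8, 2, 6, 5]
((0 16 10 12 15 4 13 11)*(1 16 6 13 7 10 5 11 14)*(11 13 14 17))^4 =[16, 17, 2, 3, 15, 0, 5, 4, 8, 9, 7, 1, 10, 6, 13, 12, 11, 14] =(0 16 11 1 17 14 13 6 5)(4 15 12 10 7)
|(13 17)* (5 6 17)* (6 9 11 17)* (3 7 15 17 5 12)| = 6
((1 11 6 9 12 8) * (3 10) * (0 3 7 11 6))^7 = (0 10 11 3 7)(1 9 8 6 12) = [10, 9, 2, 7, 4, 5, 12, 0, 6, 8, 11, 3, 1]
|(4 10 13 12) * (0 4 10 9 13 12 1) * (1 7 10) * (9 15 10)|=|(0 4 15 10 12 1)(7 9 13)|=6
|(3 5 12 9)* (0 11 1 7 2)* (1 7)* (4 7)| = |(0 11 4 7 2)(3 5 12 9)| = 20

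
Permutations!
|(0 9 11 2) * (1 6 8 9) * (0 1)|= |(1 6 8 9 11 2)|= 6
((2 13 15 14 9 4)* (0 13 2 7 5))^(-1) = (0 5 7 4 9 14 15 13) = [5, 1, 2, 3, 9, 7, 6, 4, 8, 14, 10, 11, 12, 0, 15, 13]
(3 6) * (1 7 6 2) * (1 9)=[0, 7, 9, 2, 4, 5, 3, 6, 8, 1]=(1 7 6 3 2 9)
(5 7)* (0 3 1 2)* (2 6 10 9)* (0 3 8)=(0 8)(1 6 10 9 2 3)(5 7)=[8, 6, 3, 1, 4, 7, 10, 5, 0, 2, 9]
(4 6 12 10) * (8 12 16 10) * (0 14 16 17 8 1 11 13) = (0 14 16 10 4 6 17 8 12 1 11 13) = [14, 11, 2, 3, 6, 5, 17, 7, 12, 9, 4, 13, 1, 0, 16, 15, 10, 8]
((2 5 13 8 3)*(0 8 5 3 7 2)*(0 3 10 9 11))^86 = (13)(0 7 10 11 8 2 9) = [7, 1, 9, 3, 4, 5, 6, 10, 2, 0, 11, 8, 12, 13]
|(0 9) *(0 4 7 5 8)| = |(0 9 4 7 5 8)| = 6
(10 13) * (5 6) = (5 6)(10 13) = [0, 1, 2, 3, 4, 6, 5, 7, 8, 9, 13, 11, 12, 10]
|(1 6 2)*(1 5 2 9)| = |(1 6 9)(2 5)| = 6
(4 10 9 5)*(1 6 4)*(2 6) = (1 2 6 4 10 9 5) = [0, 2, 6, 3, 10, 1, 4, 7, 8, 5, 9]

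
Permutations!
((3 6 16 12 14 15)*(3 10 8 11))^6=(3 10 12)(6 8 14)(11 15 16)=[0, 1, 2, 10, 4, 5, 8, 7, 14, 9, 12, 15, 3, 13, 6, 16, 11]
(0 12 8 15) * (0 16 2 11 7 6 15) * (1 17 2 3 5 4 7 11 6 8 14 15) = (0 12 14 15 16 3 5 4 7 8)(1 17 2 6) = [12, 17, 6, 5, 7, 4, 1, 8, 0, 9, 10, 11, 14, 13, 15, 16, 3, 2]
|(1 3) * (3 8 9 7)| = 5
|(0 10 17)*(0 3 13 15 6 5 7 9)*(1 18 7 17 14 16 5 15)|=12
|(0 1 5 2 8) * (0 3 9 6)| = 8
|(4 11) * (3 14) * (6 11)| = 6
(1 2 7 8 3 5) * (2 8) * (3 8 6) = (8)(1 6 3 5)(2 7) = [0, 6, 7, 5, 4, 1, 3, 2, 8]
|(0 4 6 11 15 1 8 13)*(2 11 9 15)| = 8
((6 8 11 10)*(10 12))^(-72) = (6 12 8 10 11) = [0, 1, 2, 3, 4, 5, 12, 7, 10, 9, 11, 6, 8]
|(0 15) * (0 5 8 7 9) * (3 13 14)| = 6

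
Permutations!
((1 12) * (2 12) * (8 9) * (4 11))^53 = (1 12 2)(4 11)(8 9) = [0, 12, 1, 3, 11, 5, 6, 7, 9, 8, 10, 4, 2]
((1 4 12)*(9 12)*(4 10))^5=(12)=[0, 1, 2, 3, 4, 5, 6, 7, 8, 9, 10, 11, 12]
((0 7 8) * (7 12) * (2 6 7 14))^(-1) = (0 8 7 6 2 14 12) = [8, 1, 14, 3, 4, 5, 2, 6, 7, 9, 10, 11, 0, 13, 12]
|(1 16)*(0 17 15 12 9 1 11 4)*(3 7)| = |(0 17 15 12 9 1 16 11 4)(3 7)| = 18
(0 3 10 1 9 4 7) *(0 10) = [3, 9, 2, 0, 7, 5, 6, 10, 8, 4, 1] = (0 3)(1 9 4 7 10)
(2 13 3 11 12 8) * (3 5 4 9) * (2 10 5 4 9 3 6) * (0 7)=[7, 1, 13, 11, 3, 9, 2, 0, 10, 6, 5, 12, 8, 4]=(0 7)(2 13 4 3 11 12 8 10 5 9 6)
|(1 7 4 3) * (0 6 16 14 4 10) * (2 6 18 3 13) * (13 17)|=42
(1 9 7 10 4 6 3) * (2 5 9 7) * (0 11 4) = (0 11 4 6 3 1 7 10)(2 5 9) = [11, 7, 5, 1, 6, 9, 3, 10, 8, 2, 0, 4]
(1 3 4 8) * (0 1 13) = (0 1 3 4 8 13) = [1, 3, 2, 4, 8, 5, 6, 7, 13, 9, 10, 11, 12, 0]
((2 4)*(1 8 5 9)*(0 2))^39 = (1 9 5 8) = [0, 9, 2, 3, 4, 8, 6, 7, 1, 5]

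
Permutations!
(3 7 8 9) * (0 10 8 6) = [10, 1, 2, 7, 4, 5, 0, 6, 9, 3, 8] = (0 10 8 9 3 7 6)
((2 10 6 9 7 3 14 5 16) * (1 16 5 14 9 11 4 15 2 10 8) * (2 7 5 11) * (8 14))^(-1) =[0, 8, 6, 7, 11, 9, 10, 15, 14, 3, 16, 5, 12, 13, 2, 4, 1] =(1 8 14 2 6 10 16)(3 7 15 4 11 5 9)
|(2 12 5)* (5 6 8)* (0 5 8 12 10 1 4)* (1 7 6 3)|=10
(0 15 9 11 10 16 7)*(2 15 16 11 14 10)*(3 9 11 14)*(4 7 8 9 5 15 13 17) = (0 16 8 9 3 5 15 11 2 13 17 4 7)(10 14) = [16, 1, 13, 5, 7, 15, 6, 0, 9, 3, 14, 2, 12, 17, 10, 11, 8, 4]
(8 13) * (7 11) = (7 11)(8 13) = [0, 1, 2, 3, 4, 5, 6, 11, 13, 9, 10, 7, 12, 8]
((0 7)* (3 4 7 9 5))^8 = (0 5 4)(3 7 9) = [5, 1, 2, 7, 0, 4, 6, 9, 8, 3]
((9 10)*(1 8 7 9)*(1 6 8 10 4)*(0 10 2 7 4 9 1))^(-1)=(0 4 8 6 10)(1 7 2)=[4, 7, 1, 3, 8, 5, 10, 2, 6, 9, 0]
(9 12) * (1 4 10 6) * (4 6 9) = [0, 6, 2, 3, 10, 5, 1, 7, 8, 12, 9, 11, 4] = (1 6)(4 10 9 12)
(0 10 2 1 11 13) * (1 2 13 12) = (0 10 13)(1 11 12) = [10, 11, 2, 3, 4, 5, 6, 7, 8, 9, 13, 12, 1, 0]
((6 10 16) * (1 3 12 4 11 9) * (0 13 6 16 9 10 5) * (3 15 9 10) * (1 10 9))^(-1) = (16)(0 5 6 13)(1 15)(3 11 4 12)(9 10) = [5, 15, 2, 11, 12, 6, 13, 7, 8, 10, 9, 4, 3, 0, 14, 1, 16]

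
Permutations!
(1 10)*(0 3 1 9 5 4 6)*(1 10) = (0 3 10 9 5 4 6) = [3, 1, 2, 10, 6, 4, 0, 7, 8, 5, 9]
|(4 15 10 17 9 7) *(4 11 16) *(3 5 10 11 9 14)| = 20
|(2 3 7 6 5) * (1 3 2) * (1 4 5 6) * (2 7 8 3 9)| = |(1 9 2 7)(3 8)(4 5)| = 4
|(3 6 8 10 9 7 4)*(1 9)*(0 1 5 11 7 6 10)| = 30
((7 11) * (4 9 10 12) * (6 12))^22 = (4 10 12 9 6) = [0, 1, 2, 3, 10, 5, 4, 7, 8, 6, 12, 11, 9]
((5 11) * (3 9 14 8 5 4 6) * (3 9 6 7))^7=(3 4 5 14 6 7 11 8 9)=[0, 1, 2, 4, 5, 14, 7, 11, 9, 3, 10, 8, 12, 13, 6]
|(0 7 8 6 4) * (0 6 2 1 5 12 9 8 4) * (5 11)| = 28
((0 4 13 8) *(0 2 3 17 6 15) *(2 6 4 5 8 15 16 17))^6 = [4, 1, 2, 3, 6, 13, 0, 7, 15, 9, 10, 11, 12, 16, 14, 17, 5, 8] = (0 4 6)(5 13 16)(8 15 17)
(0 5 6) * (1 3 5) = [1, 3, 2, 5, 4, 6, 0] = (0 1 3 5 6)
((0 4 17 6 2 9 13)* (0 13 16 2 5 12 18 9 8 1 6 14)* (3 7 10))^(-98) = (0 17)(1 6 5 12 18 9 16 2 8)(3 7 10)(4 14) = [17, 6, 8, 7, 14, 12, 5, 10, 1, 16, 3, 11, 18, 13, 4, 15, 2, 0, 9]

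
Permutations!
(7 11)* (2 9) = [0, 1, 9, 3, 4, 5, 6, 11, 8, 2, 10, 7] = (2 9)(7 11)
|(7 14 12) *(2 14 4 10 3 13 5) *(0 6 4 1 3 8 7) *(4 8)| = 22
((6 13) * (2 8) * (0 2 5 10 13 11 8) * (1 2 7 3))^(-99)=(0 7 3 1 2)(5 6)(8 13)(10 11)=[7, 2, 0, 1, 4, 6, 5, 3, 13, 9, 11, 10, 12, 8]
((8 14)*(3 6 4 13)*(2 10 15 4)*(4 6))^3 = (2 6 15 10)(8 14) = [0, 1, 6, 3, 4, 5, 15, 7, 14, 9, 2, 11, 12, 13, 8, 10]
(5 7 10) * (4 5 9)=(4 5 7 10 9)=[0, 1, 2, 3, 5, 7, 6, 10, 8, 4, 9]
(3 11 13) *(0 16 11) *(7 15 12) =(0 16 11 13 3)(7 15 12) =[16, 1, 2, 0, 4, 5, 6, 15, 8, 9, 10, 13, 7, 3, 14, 12, 11]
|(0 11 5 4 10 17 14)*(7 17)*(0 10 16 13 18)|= 28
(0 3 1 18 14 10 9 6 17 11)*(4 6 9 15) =(0 3 1 18 14 10 15 4 6 17 11) =[3, 18, 2, 1, 6, 5, 17, 7, 8, 9, 15, 0, 12, 13, 10, 4, 16, 11, 14]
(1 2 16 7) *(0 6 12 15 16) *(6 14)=(0 14 6 12 15 16 7 1 2)=[14, 2, 0, 3, 4, 5, 12, 1, 8, 9, 10, 11, 15, 13, 6, 16, 7]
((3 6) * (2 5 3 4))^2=(2 3 4 5 6)=[0, 1, 3, 4, 5, 6, 2]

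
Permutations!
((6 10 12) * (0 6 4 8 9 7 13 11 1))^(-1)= (0 1 11 13 7 9 8 4 12 10 6)= [1, 11, 2, 3, 12, 5, 0, 9, 4, 8, 6, 13, 10, 7]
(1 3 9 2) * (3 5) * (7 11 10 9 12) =(1 5 3 12 7 11 10 9 2) =[0, 5, 1, 12, 4, 3, 6, 11, 8, 2, 9, 10, 7]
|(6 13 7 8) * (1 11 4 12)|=|(1 11 4 12)(6 13 7 8)|=4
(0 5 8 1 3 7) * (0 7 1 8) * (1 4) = (8)(0 5)(1 3 4) = [5, 3, 2, 4, 1, 0, 6, 7, 8]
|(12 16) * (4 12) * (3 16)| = 4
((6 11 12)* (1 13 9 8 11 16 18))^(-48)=[0, 6, 2, 3, 4, 5, 8, 7, 1, 18, 10, 13, 9, 16, 14, 15, 11, 17, 12]=(1 6 8)(9 18 12)(11 13 16)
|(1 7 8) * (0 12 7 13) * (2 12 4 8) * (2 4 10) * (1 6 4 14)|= 24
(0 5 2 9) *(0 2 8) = (0 5 8)(2 9) = [5, 1, 9, 3, 4, 8, 6, 7, 0, 2]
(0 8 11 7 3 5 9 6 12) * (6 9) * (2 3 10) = [8, 1, 3, 5, 4, 6, 12, 10, 11, 9, 2, 7, 0] = (0 8 11 7 10 2 3 5 6 12)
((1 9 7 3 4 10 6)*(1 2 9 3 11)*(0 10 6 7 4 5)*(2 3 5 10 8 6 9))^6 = (0 11 3)(1 10 8)(5 7 6) = [11, 10, 2, 0, 4, 7, 5, 6, 1, 9, 8, 3]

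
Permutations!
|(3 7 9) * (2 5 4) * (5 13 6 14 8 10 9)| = |(2 13 6 14 8 10 9 3 7 5 4)| = 11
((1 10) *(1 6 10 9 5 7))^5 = (1 9 5 7)(6 10) = [0, 9, 2, 3, 4, 7, 10, 1, 8, 5, 6]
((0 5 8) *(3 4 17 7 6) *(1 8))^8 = (3 7 4 6 17) = [0, 1, 2, 7, 6, 5, 17, 4, 8, 9, 10, 11, 12, 13, 14, 15, 16, 3]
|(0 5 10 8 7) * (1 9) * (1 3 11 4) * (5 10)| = |(0 10 8 7)(1 9 3 11 4)| = 20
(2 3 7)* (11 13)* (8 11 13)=(13)(2 3 7)(8 11)=[0, 1, 3, 7, 4, 5, 6, 2, 11, 9, 10, 8, 12, 13]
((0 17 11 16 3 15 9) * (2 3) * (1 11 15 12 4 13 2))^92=(17)(1 16 11)(2 12 13 3 4)=[0, 16, 12, 4, 2, 5, 6, 7, 8, 9, 10, 1, 13, 3, 14, 15, 11, 17]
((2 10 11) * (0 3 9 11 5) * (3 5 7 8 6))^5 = (0 5)(2 3 7 11 6 10 9 8) = [5, 1, 3, 7, 4, 0, 10, 11, 2, 8, 9, 6]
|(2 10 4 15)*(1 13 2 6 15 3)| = 6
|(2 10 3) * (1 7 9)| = 3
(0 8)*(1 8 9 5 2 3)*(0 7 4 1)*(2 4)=(0 9 5 4 1 8 7 2 3)=[9, 8, 3, 0, 1, 4, 6, 2, 7, 5]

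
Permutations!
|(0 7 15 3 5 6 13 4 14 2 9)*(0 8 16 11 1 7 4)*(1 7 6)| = |(0 4 14 2 9 8 16 11 7 15 3 5 1 6 13)| = 15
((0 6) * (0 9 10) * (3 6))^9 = (0 10 9 6 3) = [10, 1, 2, 0, 4, 5, 3, 7, 8, 6, 9]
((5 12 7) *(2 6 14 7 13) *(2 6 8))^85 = (2 8)(5 12 13 6 14 7) = [0, 1, 8, 3, 4, 12, 14, 5, 2, 9, 10, 11, 13, 6, 7]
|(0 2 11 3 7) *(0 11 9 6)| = 12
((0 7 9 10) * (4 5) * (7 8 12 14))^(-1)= (0 10 9 7 14 12 8)(4 5)= [10, 1, 2, 3, 5, 4, 6, 14, 0, 7, 9, 11, 8, 13, 12]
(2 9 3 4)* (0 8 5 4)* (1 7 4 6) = (0 8 5 6 1 7 4 2 9 3) = [8, 7, 9, 0, 2, 6, 1, 4, 5, 3]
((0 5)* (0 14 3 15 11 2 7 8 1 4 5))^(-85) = (1 15)(2 5)(3 8)(4 11)(7 14) = [0, 15, 5, 8, 11, 2, 6, 14, 3, 9, 10, 4, 12, 13, 7, 1]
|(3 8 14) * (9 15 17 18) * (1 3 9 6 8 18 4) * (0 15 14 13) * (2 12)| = 10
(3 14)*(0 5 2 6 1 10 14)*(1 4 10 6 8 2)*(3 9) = [5, 6, 8, 0, 10, 1, 4, 7, 2, 3, 14, 11, 12, 13, 9] = (0 5 1 6 4 10 14 9 3)(2 8)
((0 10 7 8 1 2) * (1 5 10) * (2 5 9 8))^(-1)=(0 2 7 10 5 1)(8 9)=[2, 0, 7, 3, 4, 1, 6, 10, 9, 8, 5]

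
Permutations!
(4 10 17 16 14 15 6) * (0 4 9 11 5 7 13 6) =(0 4 10 17 16 14 15)(5 7 13 6 9 11) =[4, 1, 2, 3, 10, 7, 9, 13, 8, 11, 17, 5, 12, 6, 15, 0, 14, 16]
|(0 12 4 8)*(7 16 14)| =12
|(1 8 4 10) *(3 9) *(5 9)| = 12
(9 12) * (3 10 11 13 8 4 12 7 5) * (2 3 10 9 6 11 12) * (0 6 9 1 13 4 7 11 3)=(0 6 3 1 13 8 7 5 10 12 9 11 4 2)=[6, 13, 0, 1, 2, 10, 3, 5, 7, 11, 12, 4, 9, 8]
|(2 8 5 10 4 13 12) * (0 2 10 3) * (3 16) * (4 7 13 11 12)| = |(0 2 8 5 16 3)(4 11 12 10 7 13)| = 6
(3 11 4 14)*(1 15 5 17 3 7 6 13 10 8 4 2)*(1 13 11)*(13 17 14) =(1 15 5 14 7 6 11 2 17 3)(4 13 10 8) =[0, 15, 17, 1, 13, 14, 11, 6, 4, 9, 8, 2, 12, 10, 7, 5, 16, 3]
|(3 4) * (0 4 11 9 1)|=6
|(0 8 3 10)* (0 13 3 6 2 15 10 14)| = |(0 8 6 2 15 10 13 3 14)| = 9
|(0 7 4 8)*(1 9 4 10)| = |(0 7 10 1 9 4 8)| = 7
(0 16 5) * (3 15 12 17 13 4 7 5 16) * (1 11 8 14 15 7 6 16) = (0 3 7 5)(1 11 8 14 15 12 17 13 4 6 16) = [3, 11, 2, 7, 6, 0, 16, 5, 14, 9, 10, 8, 17, 4, 15, 12, 1, 13]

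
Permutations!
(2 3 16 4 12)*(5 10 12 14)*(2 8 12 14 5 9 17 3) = (3 16 4 5 10 14 9 17)(8 12) = [0, 1, 2, 16, 5, 10, 6, 7, 12, 17, 14, 11, 8, 13, 9, 15, 4, 3]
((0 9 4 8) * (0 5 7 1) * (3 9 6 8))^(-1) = [1, 7, 2, 4, 9, 8, 0, 5, 6, 3] = (0 1 7 5 8 6)(3 4 9)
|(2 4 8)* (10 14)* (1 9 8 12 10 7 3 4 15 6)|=6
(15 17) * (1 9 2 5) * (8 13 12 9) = (1 8 13 12 9 2 5)(15 17) = [0, 8, 5, 3, 4, 1, 6, 7, 13, 2, 10, 11, 9, 12, 14, 17, 16, 15]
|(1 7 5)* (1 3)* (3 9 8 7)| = |(1 3)(5 9 8 7)| = 4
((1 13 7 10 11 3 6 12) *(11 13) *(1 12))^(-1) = (1 6 3 11)(7 13 10) = [0, 6, 2, 11, 4, 5, 3, 13, 8, 9, 7, 1, 12, 10]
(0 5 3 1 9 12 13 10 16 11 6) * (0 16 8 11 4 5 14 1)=(0 14 1 9 12 13 10 8 11 6 16 4 5 3)=[14, 9, 2, 0, 5, 3, 16, 7, 11, 12, 8, 6, 13, 10, 1, 15, 4]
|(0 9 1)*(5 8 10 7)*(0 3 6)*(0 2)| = |(0 9 1 3 6 2)(5 8 10 7)| = 12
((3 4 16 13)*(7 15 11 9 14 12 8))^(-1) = (3 13 16 4)(7 8 12 14 9 11 15) = [0, 1, 2, 13, 3, 5, 6, 8, 12, 11, 10, 15, 14, 16, 9, 7, 4]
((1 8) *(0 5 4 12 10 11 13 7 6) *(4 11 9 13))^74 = [12, 1, 2, 3, 13, 10, 4, 11, 8, 0, 6, 9, 7, 5] = (0 12 7 11 9)(4 13 5 10 6)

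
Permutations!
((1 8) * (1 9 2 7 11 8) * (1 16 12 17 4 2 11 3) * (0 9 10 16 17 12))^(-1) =(0 16 10 8 11 9)(1 3 7 2 4 17) =[16, 3, 4, 7, 17, 5, 6, 2, 11, 0, 8, 9, 12, 13, 14, 15, 10, 1]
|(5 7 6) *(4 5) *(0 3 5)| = 6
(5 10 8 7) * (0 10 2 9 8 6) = (0 10 6)(2 9 8 7 5) = [10, 1, 9, 3, 4, 2, 0, 5, 7, 8, 6]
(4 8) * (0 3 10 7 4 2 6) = (0 3 10 7 4 8 2 6) = [3, 1, 6, 10, 8, 5, 0, 4, 2, 9, 7]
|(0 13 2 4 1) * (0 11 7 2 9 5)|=20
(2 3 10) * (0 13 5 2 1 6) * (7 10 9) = (0 13 5 2 3 9 7 10 1 6) = [13, 6, 3, 9, 4, 2, 0, 10, 8, 7, 1, 11, 12, 5]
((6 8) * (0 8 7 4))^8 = [7, 1, 2, 3, 6, 5, 0, 8, 4] = (0 7 8 4 6)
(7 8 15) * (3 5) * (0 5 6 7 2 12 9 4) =(0 5 3 6 7 8 15 2 12 9 4) =[5, 1, 12, 6, 0, 3, 7, 8, 15, 4, 10, 11, 9, 13, 14, 2]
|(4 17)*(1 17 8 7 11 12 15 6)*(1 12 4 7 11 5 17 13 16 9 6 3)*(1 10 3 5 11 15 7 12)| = |(1 13 16 9 6)(3 10)(4 8 15 5 17 12 7 11)| = 40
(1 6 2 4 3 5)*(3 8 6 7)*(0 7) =(0 7 3 5 1)(2 4 8 6) =[7, 0, 4, 5, 8, 1, 2, 3, 6]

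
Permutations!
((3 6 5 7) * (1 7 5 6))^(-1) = (1 3 7) = [0, 3, 2, 7, 4, 5, 6, 1]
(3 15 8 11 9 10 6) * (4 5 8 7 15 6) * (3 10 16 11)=(3 6 10 4 5 8)(7 15)(9 16 11)=[0, 1, 2, 6, 5, 8, 10, 15, 3, 16, 4, 9, 12, 13, 14, 7, 11]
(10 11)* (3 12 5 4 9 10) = (3 12 5 4 9 10 11) = [0, 1, 2, 12, 9, 4, 6, 7, 8, 10, 11, 3, 5]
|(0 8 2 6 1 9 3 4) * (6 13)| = |(0 8 2 13 6 1 9 3 4)| = 9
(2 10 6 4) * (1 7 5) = (1 7 5)(2 10 6 4) = [0, 7, 10, 3, 2, 1, 4, 5, 8, 9, 6]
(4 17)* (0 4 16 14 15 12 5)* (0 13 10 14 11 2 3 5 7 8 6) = (0 4 17 16 11 2 3 5 13 10 14 15 12 7 8 6) = [4, 1, 3, 5, 17, 13, 0, 8, 6, 9, 14, 2, 7, 10, 15, 12, 11, 16]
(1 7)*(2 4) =(1 7)(2 4) =[0, 7, 4, 3, 2, 5, 6, 1]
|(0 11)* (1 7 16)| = 6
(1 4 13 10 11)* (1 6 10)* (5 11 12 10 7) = (1 4 13)(5 11 6 7)(10 12) = [0, 4, 2, 3, 13, 11, 7, 5, 8, 9, 12, 6, 10, 1]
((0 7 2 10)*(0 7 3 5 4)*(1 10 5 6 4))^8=(1 2 10 5 7)=[0, 2, 10, 3, 4, 7, 6, 1, 8, 9, 5]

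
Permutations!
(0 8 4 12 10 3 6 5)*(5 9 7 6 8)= (0 5)(3 8 4 12 10)(6 9 7)= [5, 1, 2, 8, 12, 0, 9, 6, 4, 7, 3, 11, 10]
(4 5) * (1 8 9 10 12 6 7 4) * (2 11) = [0, 8, 11, 3, 5, 1, 7, 4, 9, 10, 12, 2, 6] = (1 8 9 10 12 6 7 4 5)(2 11)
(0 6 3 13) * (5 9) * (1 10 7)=(0 6 3 13)(1 10 7)(5 9)=[6, 10, 2, 13, 4, 9, 3, 1, 8, 5, 7, 11, 12, 0]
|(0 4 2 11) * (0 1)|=5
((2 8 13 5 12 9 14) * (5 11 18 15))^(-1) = [0, 1, 14, 3, 4, 15, 6, 7, 2, 12, 10, 13, 5, 8, 9, 18, 16, 17, 11] = (2 14 9 12 5 15 18 11 13 8)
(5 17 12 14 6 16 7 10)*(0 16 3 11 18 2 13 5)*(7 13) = (0 16 13 5 17 12 14 6 3 11 18 2 7 10) = [16, 1, 7, 11, 4, 17, 3, 10, 8, 9, 0, 18, 14, 5, 6, 15, 13, 12, 2]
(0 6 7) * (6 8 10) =[8, 1, 2, 3, 4, 5, 7, 0, 10, 9, 6] =(0 8 10 6 7)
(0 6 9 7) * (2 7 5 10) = (0 6 9 5 10 2 7) = [6, 1, 7, 3, 4, 10, 9, 0, 8, 5, 2]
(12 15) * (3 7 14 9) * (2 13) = [0, 1, 13, 7, 4, 5, 6, 14, 8, 3, 10, 11, 15, 2, 9, 12] = (2 13)(3 7 14 9)(12 15)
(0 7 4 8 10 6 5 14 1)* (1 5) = (0 7 4 8 10 6 1)(5 14) = [7, 0, 2, 3, 8, 14, 1, 4, 10, 9, 6, 11, 12, 13, 5]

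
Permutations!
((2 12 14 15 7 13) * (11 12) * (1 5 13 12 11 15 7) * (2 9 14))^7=[0, 2, 7, 3, 4, 15, 6, 9, 8, 5, 10, 11, 14, 1, 13, 12]=(1 2 7 9 5 15 12 14 13)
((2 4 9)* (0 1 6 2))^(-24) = [0, 1, 2, 3, 4, 5, 6, 7, 8, 9] = (9)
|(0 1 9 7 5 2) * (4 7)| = 7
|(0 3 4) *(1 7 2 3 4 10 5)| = |(0 4)(1 7 2 3 10 5)| = 6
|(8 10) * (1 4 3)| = 6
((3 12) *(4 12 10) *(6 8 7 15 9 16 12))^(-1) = [0, 1, 2, 12, 10, 5, 4, 8, 6, 15, 3, 11, 16, 13, 14, 7, 9] = (3 12 16 9 15 7 8 6 4 10)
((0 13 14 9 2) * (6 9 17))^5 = (0 9 17 13 2 6 14) = [9, 1, 6, 3, 4, 5, 14, 7, 8, 17, 10, 11, 12, 2, 0, 15, 16, 13]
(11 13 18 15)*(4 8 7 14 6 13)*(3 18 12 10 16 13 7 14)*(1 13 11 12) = (1 13)(3 18 15 12 10 16 11 4 8 14 6 7) = [0, 13, 2, 18, 8, 5, 7, 3, 14, 9, 16, 4, 10, 1, 6, 12, 11, 17, 15]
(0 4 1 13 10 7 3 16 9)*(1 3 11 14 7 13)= (0 4 3 16 9)(7 11 14)(10 13)= [4, 1, 2, 16, 3, 5, 6, 11, 8, 0, 13, 14, 12, 10, 7, 15, 9]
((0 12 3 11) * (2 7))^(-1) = [11, 1, 7, 12, 4, 5, 6, 2, 8, 9, 10, 3, 0] = (0 11 3 12)(2 7)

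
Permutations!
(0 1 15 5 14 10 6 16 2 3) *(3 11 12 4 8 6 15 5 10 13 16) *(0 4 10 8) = (0 1 5 14 13 16 2 11 12 10 15 8 6 3 4) = [1, 5, 11, 4, 0, 14, 3, 7, 6, 9, 15, 12, 10, 16, 13, 8, 2]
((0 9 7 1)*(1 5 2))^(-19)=(0 1 2 5 7 9)=[1, 2, 5, 3, 4, 7, 6, 9, 8, 0]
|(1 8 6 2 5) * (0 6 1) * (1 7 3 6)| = |(0 1 8 7 3 6 2 5)| = 8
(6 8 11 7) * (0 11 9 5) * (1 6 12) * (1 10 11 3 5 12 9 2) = [3, 6, 1, 5, 4, 0, 8, 9, 2, 12, 11, 7, 10] = (0 3 5)(1 6 8 2)(7 9 12 10 11)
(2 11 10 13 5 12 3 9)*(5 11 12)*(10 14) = (2 12 3 9)(10 13 11 14) = [0, 1, 12, 9, 4, 5, 6, 7, 8, 2, 13, 14, 3, 11, 10]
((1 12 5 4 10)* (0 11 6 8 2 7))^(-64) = (0 6 2)(1 12 5 4 10)(7 11 8) = [6, 12, 0, 3, 10, 4, 2, 11, 7, 9, 1, 8, 5]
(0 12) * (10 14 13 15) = [12, 1, 2, 3, 4, 5, 6, 7, 8, 9, 14, 11, 0, 15, 13, 10] = (0 12)(10 14 13 15)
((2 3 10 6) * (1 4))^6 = (2 10)(3 6) = [0, 1, 10, 6, 4, 5, 3, 7, 8, 9, 2]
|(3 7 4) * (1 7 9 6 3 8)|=12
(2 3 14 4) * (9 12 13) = [0, 1, 3, 14, 2, 5, 6, 7, 8, 12, 10, 11, 13, 9, 4] = (2 3 14 4)(9 12 13)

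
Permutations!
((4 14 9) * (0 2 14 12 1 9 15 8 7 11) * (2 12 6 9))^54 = (15) = [0, 1, 2, 3, 4, 5, 6, 7, 8, 9, 10, 11, 12, 13, 14, 15]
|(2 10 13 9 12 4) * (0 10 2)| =|(0 10 13 9 12 4)| =6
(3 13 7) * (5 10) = [0, 1, 2, 13, 4, 10, 6, 3, 8, 9, 5, 11, 12, 7] = (3 13 7)(5 10)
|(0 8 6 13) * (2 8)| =|(0 2 8 6 13)| =5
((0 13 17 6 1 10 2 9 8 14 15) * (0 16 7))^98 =(0 9 13 8 17 14 6 15 1 16 10 7 2) =[9, 16, 0, 3, 4, 5, 15, 2, 17, 13, 7, 11, 12, 8, 6, 1, 10, 14]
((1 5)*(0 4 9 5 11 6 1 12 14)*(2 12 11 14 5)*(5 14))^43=(0 4 9 2 12 14)(1 6 11 5)=[4, 6, 12, 3, 9, 1, 11, 7, 8, 2, 10, 5, 14, 13, 0]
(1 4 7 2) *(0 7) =(0 7 2 1 4) =[7, 4, 1, 3, 0, 5, 6, 2]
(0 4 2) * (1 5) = (0 4 2)(1 5) = [4, 5, 0, 3, 2, 1]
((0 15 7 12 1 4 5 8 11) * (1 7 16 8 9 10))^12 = (0 16 11 15 8)(1 5 10 4 9) = [16, 5, 2, 3, 9, 10, 6, 7, 0, 1, 4, 15, 12, 13, 14, 8, 11]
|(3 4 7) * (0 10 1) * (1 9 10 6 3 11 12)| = |(0 6 3 4 7 11 12 1)(9 10)| = 8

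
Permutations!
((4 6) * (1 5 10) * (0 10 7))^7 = (0 1 7 10 5)(4 6) = [1, 7, 2, 3, 6, 0, 4, 10, 8, 9, 5]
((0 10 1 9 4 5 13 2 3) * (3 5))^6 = (13) = [0, 1, 2, 3, 4, 5, 6, 7, 8, 9, 10, 11, 12, 13]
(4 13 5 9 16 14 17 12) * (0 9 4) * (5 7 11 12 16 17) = (0 9 17 16 14 5 4 13 7 11 12) = [9, 1, 2, 3, 13, 4, 6, 11, 8, 17, 10, 12, 0, 7, 5, 15, 14, 16]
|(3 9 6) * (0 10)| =6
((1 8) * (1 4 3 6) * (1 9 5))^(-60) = (1 3 5 4 9 8 6) = [0, 3, 2, 5, 9, 4, 1, 7, 6, 8]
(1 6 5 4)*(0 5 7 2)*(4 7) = (0 5 7 2)(1 6 4) = [5, 6, 0, 3, 1, 7, 4, 2]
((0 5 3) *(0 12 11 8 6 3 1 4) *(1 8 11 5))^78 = [0, 1, 2, 8, 4, 3, 5, 7, 12, 9, 10, 11, 6] = (3 8 12 6 5)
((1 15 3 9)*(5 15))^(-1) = [0, 9, 2, 15, 4, 1, 6, 7, 8, 3, 10, 11, 12, 13, 14, 5] = (1 9 3 15 5)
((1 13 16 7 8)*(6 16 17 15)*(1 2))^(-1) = (1 2 8 7 16 6 15 17 13) = [0, 2, 8, 3, 4, 5, 15, 16, 7, 9, 10, 11, 12, 1, 14, 17, 6, 13]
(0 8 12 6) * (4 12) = (0 8 4 12 6) = [8, 1, 2, 3, 12, 5, 0, 7, 4, 9, 10, 11, 6]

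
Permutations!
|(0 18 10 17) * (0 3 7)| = 6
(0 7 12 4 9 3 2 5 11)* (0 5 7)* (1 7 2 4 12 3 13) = (1 7 3 4 9 13)(5 11) = [0, 7, 2, 4, 9, 11, 6, 3, 8, 13, 10, 5, 12, 1]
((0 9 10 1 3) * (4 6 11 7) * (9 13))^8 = (0 9 1)(3 13 10) = [9, 0, 2, 13, 4, 5, 6, 7, 8, 1, 3, 11, 12, 10]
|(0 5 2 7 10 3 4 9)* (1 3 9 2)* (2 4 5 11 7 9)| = 6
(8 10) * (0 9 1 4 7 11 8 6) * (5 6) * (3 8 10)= (0 9 1 4 7 11 10 5 6)(3 8)= [9, 4, 2, 8, 7, 6, 0, 11, 3, 1, 5, 10]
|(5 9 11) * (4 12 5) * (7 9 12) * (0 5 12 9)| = 6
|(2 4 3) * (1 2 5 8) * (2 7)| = 7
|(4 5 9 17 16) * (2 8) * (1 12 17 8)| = |(1 12 17 16 4 5 9 8 2)| = 9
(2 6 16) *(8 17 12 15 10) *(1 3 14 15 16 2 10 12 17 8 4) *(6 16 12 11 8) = (17)(1 3 14 15 11 8 6 2 16 10 4) = [0, 3, 16, 14, 1, 5, 2, 7, 6, 9, 4, 8, 12, 13, 15, 11, 10, 17]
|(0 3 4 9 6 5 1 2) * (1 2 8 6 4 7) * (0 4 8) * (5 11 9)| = |(0 3 7 1)(2 4 5)(6 11 9 8)| = 12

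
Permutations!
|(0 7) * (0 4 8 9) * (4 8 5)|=|(0 7 8 9)(4 5)|=4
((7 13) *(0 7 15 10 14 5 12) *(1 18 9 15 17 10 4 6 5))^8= (0 9 13 4 10 5 1)(6 14 12 18 7 15 17)= [9, 0, 2, 3, 10, 1, 14, 15, 8, 13, 5, 11, 18, 4, 12, 17, 16, 6, 7]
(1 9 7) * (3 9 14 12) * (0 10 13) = (0 10 13)(1 14 12 3 9 7) = [10, 14, 2, 9, 4, 5, 6, 1, 8, 7, 13, 11, 3, 0, 12]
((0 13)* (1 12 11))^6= (13)= [0, 1, 2, 3, 4, 5, 6, 7, 8, 9, 10, 11, 12, 13]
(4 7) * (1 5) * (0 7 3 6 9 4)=(0 7)(1 5)(3 6 9 4)=[7, 5, 2, 6, 3, 1, 9, 0, 8, 4]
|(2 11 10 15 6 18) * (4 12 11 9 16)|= 10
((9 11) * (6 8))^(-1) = (6 8)(9 11) = [0, 1, 2, 3, 4, 5, 8, 7, 6, 11, 10, 9]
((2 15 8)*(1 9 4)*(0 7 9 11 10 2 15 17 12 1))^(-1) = (0 4 9 7)(1 12 17 2 10 11)(8 15) = [4, 12, 10, 3, 9, 5, 6, 0, 15, 7, 11, 1, 17, 13, 14, 8, 16, 2]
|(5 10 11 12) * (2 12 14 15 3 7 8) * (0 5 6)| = 12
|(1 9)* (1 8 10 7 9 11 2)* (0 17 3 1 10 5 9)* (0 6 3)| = |(0 17)(1 11 2 10 7 6 3)(5 9 8)| = 42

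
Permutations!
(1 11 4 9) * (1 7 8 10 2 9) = (1 11 4)(2 9 7 8 10) = [0, 11, 9, 3, 1, 5, 6, 8, 10, 7, 2, 4]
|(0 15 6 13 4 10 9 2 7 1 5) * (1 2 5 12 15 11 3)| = |(0 11 3 1 12 15 6 13 4 10 9 5)(2 7)| = 12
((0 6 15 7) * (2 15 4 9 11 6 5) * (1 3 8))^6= (0 5 2 15 7)(4 11)(6 9)= [5, 1, 15, 3, 11, 2, 9, 0, 8, 6, 10, 4, 12, 13, 14, 7]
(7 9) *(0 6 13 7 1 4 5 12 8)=(0 6 13 7 9 1 4 5 12 8)=[6, 4, 2, 3, 5, 12, 13, 9, 0, 1, 10, 11, 8, 7]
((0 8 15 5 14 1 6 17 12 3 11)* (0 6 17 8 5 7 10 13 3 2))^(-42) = [0, 1, 2, 10, 4, 5, 3, 8, 11, 9, 15, 13, 12, 7, 14, 6, 16, 17] = (17)(3 10 15 6)(7 8 11 13)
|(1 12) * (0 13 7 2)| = 4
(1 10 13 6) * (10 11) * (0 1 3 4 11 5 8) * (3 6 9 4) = (0 1 5 8)(4 11 10 13 9) = [1, 5, 2, 3, 11, 8, 6, 7, 0, 4, 13, 10, 12, 9]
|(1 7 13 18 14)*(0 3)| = |(0 3)(1 7 13 18 14)| = 10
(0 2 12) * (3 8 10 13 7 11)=(0 2 12)(3 8 10 13 7 11)=[2, 1, 12, 8, 4, 5, 6, 11, 10, 9, 13, 3, 0, 7]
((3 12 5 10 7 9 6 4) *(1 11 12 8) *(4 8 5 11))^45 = [0, 1, 2, 3, 4, 5, 6, 7, 8, 9, 10, 12, 11] = (11 12)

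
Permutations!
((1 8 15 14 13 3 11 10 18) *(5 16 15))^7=(1 3 16 18 13 5 10 14 8 11 15)=[0, 3, 2, 16, 4, 10, 6, 7, 11, 9, 14, 15, 12, 5, 8, 1, 18, 17, 13]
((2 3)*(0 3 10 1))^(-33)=(0 2 1 3 10)=[2, 3, 1, 10, 4, 5, 6, 7, 8, 9, 0]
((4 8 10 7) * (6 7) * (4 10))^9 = (10)(4 8) = [0, 1, 2, 3, 8, 5, 6, 7, 4, 9, 10]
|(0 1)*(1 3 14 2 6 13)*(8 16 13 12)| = 10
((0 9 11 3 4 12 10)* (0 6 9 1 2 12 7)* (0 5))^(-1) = [5, 0, 1, 11, 3, 7, 10, 4, 8, 6, 12, 9, 2] = (0 5 7 4 3 11 9 6 10 12 2 1)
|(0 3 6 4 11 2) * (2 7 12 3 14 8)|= 12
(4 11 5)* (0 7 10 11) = (0 7 10 11 5 4) = [7, 1, 2, 3, 0, 4, 6, 10, 8, 9, 11, 5]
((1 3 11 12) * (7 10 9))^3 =(1 12 11 3) =[0, 12, 2, 1, 4, 5, 6, 7, 8, 9, 10, 3, 11]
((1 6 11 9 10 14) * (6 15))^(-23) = (1 10 11 15 14 9 6) = [0, 10, 2, 3, 4, 5, 1, 7, 8, 6, 11, 15, 12, 13, 9, 14]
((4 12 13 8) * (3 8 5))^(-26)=(3 13 4)(5 12 8)=[0, 1, 2, 13, 3, 12, 6, 7, 5, 9, 10, 11, 8, 4]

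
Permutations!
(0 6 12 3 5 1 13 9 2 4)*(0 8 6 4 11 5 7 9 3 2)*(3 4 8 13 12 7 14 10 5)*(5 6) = (0 8 5 1 12 2 11 3 14 10 6 7 9)(4 13) = [8, 12, 11, 14, 13, 1, 7, 9, 5, 0, 6, 3, 2, 4, 10]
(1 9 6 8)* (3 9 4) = [0, 4, 2, 9, 3, 5, 8, 7, 1, 6] = (1 4 3 9 6 8)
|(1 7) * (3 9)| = 2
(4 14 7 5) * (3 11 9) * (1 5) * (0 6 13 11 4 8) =[6, 5, 2, 4, 14, 8, 13, 1, 0, 3, 10, 9, 12, 11, 7] =(0 6 13 11 9 3 4 14 7 1 5 8)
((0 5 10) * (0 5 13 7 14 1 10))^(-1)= (0 5 10 1 14 7 13)= [5, 14, 2, 3, 4, 10, 6, 13, 8, 9, 1, 11, 12, 0, 7]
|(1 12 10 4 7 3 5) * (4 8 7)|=|(1 12 10 8 7 3 5)|=7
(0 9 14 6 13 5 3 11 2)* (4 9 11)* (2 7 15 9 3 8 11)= (0 2)(3 4)(5 8 11 7 15 9 14 6 13)= [2, 1, 0, 4, 3, 8, 13, 15, 11, 14, 10, 7, 12, 5, 6, 9]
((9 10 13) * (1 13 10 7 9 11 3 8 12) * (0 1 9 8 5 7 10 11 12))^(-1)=(0 8 7 5 3 11 10 9 12 13 1)=[8, 0, 2, 11, 4, 3, 6, 5, 7, 12, 9, 10, 13, 1]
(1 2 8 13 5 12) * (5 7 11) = (1 2 8 13 7 11 5 12) = [0, 2, 8, 3, 4, 12, 6, 11, 13, 9, 10, 5, 1, 7]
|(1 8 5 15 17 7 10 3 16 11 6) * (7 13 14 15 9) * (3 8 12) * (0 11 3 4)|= 60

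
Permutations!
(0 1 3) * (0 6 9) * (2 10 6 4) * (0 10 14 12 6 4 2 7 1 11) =(0 11)(1 3 2 14 12 6 9 10 4 7) =[11, 3, 14, 2, 7, 5, 9, 1, 8, 10, 4, 0, 6, 13, 12]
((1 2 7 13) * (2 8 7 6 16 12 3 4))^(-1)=(1 13 7 8)(2 4 3 12 16 6)=[0, 13, 4, 12, 3, 5, 2, 8, 1, 9, 10, 11, 16, 7, 14, 15, 6]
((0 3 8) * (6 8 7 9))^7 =(0 3 7 9 6 8) =[3, 1, 2, 7, 4, 5, 8, 9, 0, 6]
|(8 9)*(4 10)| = |(4 10)(8 9)| = 2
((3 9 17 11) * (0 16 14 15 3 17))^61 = (0 16 14 15 3 9)(11 17) = [16, 1, 2, 9, 4, 5, 6, 7, 8, 0, 10, 17, 12, 13, 15, 3, 14, 11]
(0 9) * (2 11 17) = (0 9)(2 11 17) = [9, 1, 11, 3, 4, 5, 6, 7, 8, 0, 10, 17, 12, 13, 14, 15, 16, 2]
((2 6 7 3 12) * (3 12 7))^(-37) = (2 7 6 12 3) = [0, 1, 7, 2, 4, 5, 12, 6, 8, 9, 10, 11, 3]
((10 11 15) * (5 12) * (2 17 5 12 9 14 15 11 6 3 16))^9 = (2 16 3 6 10 15 14 9 5 17) = [0, 1, 16, 6, 4, 17, 10, 7, 8, 5, 15, 11, 12, 13, 9, 14, 3, 2]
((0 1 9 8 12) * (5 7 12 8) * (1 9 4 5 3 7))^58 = (0 7 9 12 3)(1 4 5) = [7, 4, 2, 0, 5, 1, 6, 9, 8, 12, 10, 11, 3]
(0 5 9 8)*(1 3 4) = (0 5 9 8)(1 3 4) = [5, 3, 2, 4, 1, 9, 6, 7, 0, 8]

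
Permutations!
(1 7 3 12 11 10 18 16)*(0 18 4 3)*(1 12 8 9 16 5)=(0 18 5 1 7)(3 8 9 16 12 11 10 4)=[18, 7, 2, 8, 3, 1, 6, 0, 9, 16, 4, 10, 11, 13, 14, 15, 12, 17, 5]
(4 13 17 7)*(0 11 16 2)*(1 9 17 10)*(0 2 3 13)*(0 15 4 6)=(0 11 16 3 13 10 1 9 17 7 6)(4 15)=[11, 9, 2, 13, 15, 5, 0, 6, 8, 17, 1, 16, 12, 10, 14, 4, 3, 7]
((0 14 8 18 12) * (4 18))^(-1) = (0 12 18 4 8 14) = [12, 1, 2, 3, 8, 5, 6, 7, 14, 9, 10, 11, 18, 13, 0, 15, 16, 17, 4]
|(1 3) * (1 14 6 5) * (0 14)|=|(0 14 6 5 1 3)|=6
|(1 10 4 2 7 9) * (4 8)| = 7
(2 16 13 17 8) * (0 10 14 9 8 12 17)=[10, 1, 16, 3, 4, 5, 6, 7, 2, 8, 14, 11, 17, 0, 9, 15, 13, 12]=(0 10 14 9 8 2 16 13)(12 17)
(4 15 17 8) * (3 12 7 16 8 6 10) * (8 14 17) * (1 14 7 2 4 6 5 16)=(1 14 17 5 16 7)(2 4 15 8 6 10 3 12)=[0, 14, 4, 12, 15, 16, 10, 1, 6, 9, 3, 11, 2, 13, 17, 8, 7, 5]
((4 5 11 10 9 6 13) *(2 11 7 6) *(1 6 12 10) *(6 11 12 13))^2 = (2 10)(4 7)(5 13)(9 12) = [0, 1, 10, 3, 7, 13, 6, 4, 8, 12, 2, 11, 9, 5]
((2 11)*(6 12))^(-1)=[0, 1, 11, 3, 4, 5, 12, 7, 8, 9, 10, 2, 6]=(2 11)(6 12)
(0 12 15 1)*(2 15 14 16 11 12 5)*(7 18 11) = [5, 0, 15, 3, 4, 2, 6, 18, 8, 9, 10, 12, 14, 13, 16, 1, 7, 17, 11] = (0 5 2 15 1)(7 18 11 12 14 16)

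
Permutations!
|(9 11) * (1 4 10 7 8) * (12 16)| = 10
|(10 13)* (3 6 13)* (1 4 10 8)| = 7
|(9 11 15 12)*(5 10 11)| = 6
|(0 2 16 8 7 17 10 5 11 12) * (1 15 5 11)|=9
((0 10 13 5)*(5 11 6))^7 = (0 10 13 11 6 5) = [10, 1, 2, 3, 4, 0, 5, 7, 8, 9, 13, 6, 12, 11]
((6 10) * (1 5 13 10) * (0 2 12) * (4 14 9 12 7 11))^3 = [11, 10, 4, 3, 12, 6, 13, 14, 8, 2, 5, 9, 7, 1, 0] = (0 11 9 2 4 12 7 14)(1 10 5 6 13)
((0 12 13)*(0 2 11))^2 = (0 13 11 12 2) = [13, 1, 0, 3, 4, 5, 6, 7, 8, 9, 10, 12, 2, 11]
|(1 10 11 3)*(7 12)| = |(1 10 11 3)(7 12)| = 4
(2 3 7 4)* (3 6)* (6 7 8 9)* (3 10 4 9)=(2 7 9 6 10 4)(3 8)=[0, 1, 7, 8, 2, 5, 10, 9, 3, 6, 4]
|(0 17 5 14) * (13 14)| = 5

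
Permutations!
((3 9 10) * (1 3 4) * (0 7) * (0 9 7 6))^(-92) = (1 10 7)(3 4 9) = [0, 10, 2, 4, 9, 5, 6, 1, 8, 3, 7]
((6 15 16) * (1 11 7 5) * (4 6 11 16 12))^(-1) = (1 5 7 11 16)(4 12 15 6) = [0, 5, 2, 3, 12, 7, 4, 11, 8, 9, 10, 16, 15, 13, 14, 6, 1]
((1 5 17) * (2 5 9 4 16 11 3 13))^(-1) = [0, 17, 13, 11, 9, 2, 6, 7, 8, 1, 10, 16, 12, 3, 14, 15, 4, 5] = (1 17 5 2 13 3 11 16 4 9)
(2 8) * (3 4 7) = (2 8)(3 4 7) = [0, 1, 8, 4, 7, 5, 6, 3, 2]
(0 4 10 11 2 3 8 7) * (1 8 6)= [4, 8, 3, 6, 10, 5, 1, 0, 7, 9, 11, 2]= (0 4 10 11 2 3 6 1 8 7)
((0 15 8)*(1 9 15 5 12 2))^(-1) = (0 8 15 9 1 2 12 5) = [8, 2, 12, 3, 4, 0, 6, 7, 15, 1, 10, 11, 5, 13, 14, 9]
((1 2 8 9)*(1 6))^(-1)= [0, 6, 1, 3, 4, 5, 9, 7, 2, 8]= (1 6 9 8 2)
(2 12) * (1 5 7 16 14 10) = (1 5 7 16 14 10)(2 12) = [0, 5, 12, 3, 4, 7, 6, 16, 8, 9, 1, 11, 2, 13, 10, 15, 14]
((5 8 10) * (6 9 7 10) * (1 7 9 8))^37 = (1 7 10 5)(6 8) = [0, 7, 2, 3, 4, 1, 8, 10, 6, 9, 5]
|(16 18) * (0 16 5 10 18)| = |(0 16)(5 10 18)| = 6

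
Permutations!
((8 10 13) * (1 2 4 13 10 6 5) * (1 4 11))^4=(1 2 11)(4 5 6 8 13)=[0, 2, 11, 3, 5, 6, 8, 7, 13, 9, 10, 1, 12, 4]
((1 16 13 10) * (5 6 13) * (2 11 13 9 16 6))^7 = (1 13 2 16 6 10 11 5 9) = [0, 13, 16, 3, 4, 9, 10, 7, 8, 1, 11, 5, 12, 2, 14, 15, 6]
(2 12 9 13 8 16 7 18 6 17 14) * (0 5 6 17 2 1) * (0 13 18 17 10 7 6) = (0 5)(1 13 8 16 6 2 12 9 18 10 7 17 14) = [5, 13, 12, 3, 4, 0, 2, 17, 16, 18, 7, 11, 9, 8, 1, 15, 6, 14, 10]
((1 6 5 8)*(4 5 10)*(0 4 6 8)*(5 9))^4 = [0, 1, 2, 3, 4, 5, 6, 7, 8, 9, 10] = (10)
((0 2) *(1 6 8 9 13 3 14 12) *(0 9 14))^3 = (0 13 2 3 9)(1 14 6 12 8) = [13, 14, 3, 9, 4, 5, 12, 7, 1, 0, 10, 11, 8, 2, 6]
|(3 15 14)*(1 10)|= |(1 10)(3 15 14)|= 6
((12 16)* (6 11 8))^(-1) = (6 8 11)(12 16) = [0, 1, 2, 3, 4, 5, 8, 7, 11, 9, 10, 6, 16, 13, 14, 15, 12]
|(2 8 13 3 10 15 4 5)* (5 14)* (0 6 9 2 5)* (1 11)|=|(0 6 9 2 8 13 3 10 15 4 14)(1 11)|=22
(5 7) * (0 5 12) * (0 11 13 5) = (5 7 12 11 13) = [0, 1, 2, 3, 4, 7, 6, 12, 8, 9, 10, 13, 11, 5]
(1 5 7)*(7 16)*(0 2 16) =(0 2 16 7 1 5) =[2, 5, 16, 3, 4, 0, 6, 1, 8, 9, 10, 11, 12, 13, 14, 15, 7]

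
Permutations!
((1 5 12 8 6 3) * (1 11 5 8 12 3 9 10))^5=(12)(3 5 11)=[0, 1, 2, 5, 4, 11, 6, 7, 8, 9, 10, 3, 12]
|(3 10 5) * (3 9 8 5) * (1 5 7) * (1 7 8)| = 6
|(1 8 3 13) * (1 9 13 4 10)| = 10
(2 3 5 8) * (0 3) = (0 3 5 8 2) = [3, 1, 0, 5, 4, 8, 6, 7, 2]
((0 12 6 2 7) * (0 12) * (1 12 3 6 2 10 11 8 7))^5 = (1 2 12)(3 7 8 11 10 6) = [0, 2, 12, 7, 4, 5, 3, 8, 11, 9, 6, 10, 1]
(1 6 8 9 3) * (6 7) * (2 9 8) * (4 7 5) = (1 5 4 7 6 2 9 3) = [0, 5, 9, 1, 7, 4, 2, 6, 8, 3]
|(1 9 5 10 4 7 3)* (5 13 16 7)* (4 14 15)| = |(1 9 13 16 7 3)(4 5 10 14 15)| = 30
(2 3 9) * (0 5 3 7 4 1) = (0 5 3 9 2 7 4 1) = [5, 0, 7, 9, 1, 3, 6, 4, 8, 2]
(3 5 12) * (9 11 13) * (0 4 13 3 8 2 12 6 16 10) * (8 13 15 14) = (0 4 15 14 8 2 12 13 9 11 3 5 6 16 10) = [4, 1, 12, 5, 15, 6, 16, 7, 2, 11, 0, 3, 13, 9, 8, 14, 10]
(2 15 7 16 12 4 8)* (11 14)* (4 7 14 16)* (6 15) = (2 6 15 14 11 16 12 7 4 8) = [0, 1, 6, 3, 8, 5, 15, 4, 2, 9, 10, 16, 7, 13, 11, 14, 12]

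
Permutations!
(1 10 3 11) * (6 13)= [0, 10, 2, 11, 4, 5, 13, 7, 8, 9, 3, 1, 12, 6]= (1 10 3 11)(6 13)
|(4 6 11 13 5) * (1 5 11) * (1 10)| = 10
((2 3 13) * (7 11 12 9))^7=[0, 1, 3, 13, 4, 5, 6, 9, 8, 12, 10, 7, 11, 2]=(2 3 13)(7 9 12 11)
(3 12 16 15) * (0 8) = (0 8)(3 12 16 15) = [8, 1, 2, 12, 4, 5, 6, 7, 0, 9, 10, 11, 16, 13, 14, 3, 15]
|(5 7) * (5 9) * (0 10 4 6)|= 12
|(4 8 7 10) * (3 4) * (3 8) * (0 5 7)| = |(0 5 7 10 8)(3 4)| = 10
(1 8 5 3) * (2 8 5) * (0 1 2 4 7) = (0 1 5 3 2 8 4 7) = [1, 5, 8, 2, 7, 3, 6, 0, 4]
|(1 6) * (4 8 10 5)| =4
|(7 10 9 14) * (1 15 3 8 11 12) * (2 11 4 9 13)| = 13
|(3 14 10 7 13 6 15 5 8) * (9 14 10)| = |(3 10 7 13 6 15 5 8)(9 14)| = 8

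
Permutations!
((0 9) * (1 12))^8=(12)=[0, 1, 2, 3, 4, 5, 6, 7, 8, 9, 10, 11, 12]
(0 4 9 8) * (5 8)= (0 4 9 5 8)= [4, 1, 2, 3, 9, 8, 6, 7, 0, 5]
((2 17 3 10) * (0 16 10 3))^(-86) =(0 17 2 10 16) =[17, 1, 10, 3, 4, 5, 6, 7, 8, 9, 16, 11, 12, 13, 14, 15, 0, 2]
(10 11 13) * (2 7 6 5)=(2 7 6 5)(10 11 13)=[0, 1, 7, 3, 4, 2, 5, 6, 8, 9, 11, 13, 12, 10]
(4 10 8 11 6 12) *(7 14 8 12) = [0, 1, 2, 3, 10, 5, 7, 14, 11, 9, 12, 6, 4, 13, 8] = (4 10 12)(6 7 14 8 11)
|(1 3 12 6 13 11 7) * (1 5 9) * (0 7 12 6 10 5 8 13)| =12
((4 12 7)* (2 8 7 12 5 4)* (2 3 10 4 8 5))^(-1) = (12)(2 4 10 3 7 8 5) = [0, 1, 4, 7, 10, 2, 6, 8, 5, 9, 3, 11, 12]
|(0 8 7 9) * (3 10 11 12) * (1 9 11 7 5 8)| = 30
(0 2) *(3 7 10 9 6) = [2, 1, 0, 7, 4, 5, 3, 10, 8, 6, 9] = (0 2)(3 7 10 9 6)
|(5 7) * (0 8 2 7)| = 5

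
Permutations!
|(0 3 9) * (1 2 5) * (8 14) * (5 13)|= 12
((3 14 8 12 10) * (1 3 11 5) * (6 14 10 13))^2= (1 10 5 3 11)(6 8 13 14 12)= [0, 10, 2, 11, 4, 3, 8, 7, 13, 9, 5, 1, 6, 14, 12]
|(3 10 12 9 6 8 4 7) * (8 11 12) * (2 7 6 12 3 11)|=|(2 7 11 3 10 8 4 6)(9 12)|=8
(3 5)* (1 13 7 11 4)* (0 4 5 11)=(0 4 1 13 7)(3 11 5)=[4, 13, 2, 11, 1, 3, 6, 0, 8, 9, 10, 5, 12, 7]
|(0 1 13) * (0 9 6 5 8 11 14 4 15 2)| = 12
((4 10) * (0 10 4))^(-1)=(0 10)=[10, 1, 2, 3, 4, 5, 6, 7, 8, 9, 0]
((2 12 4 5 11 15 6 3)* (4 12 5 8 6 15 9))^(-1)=(15)(2 3 6 8 4 9 11 5)=[0, 1, 3, 6, 9, 2, 8, 7, 4, 11, 10, 5, 12, 13, 14, 15]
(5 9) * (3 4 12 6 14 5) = [0, 1, 2, 4, 12, 9, 14, 7, 8, 3, 10, 11, 6, 13, 5] = (3 4 12 6 14 5 9)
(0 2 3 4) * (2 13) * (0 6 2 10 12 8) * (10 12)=(0 13 12 8)(2 3 4 6)=[13, 1, 3, 4, 6, 5, 2, 7, 0, 9, 10, 11, 8, 12]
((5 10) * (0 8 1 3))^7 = [3, 8, 2, 1, 4, 10, 6, 7, 0, 9, 5] = (0 3 1 8)(5 10)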